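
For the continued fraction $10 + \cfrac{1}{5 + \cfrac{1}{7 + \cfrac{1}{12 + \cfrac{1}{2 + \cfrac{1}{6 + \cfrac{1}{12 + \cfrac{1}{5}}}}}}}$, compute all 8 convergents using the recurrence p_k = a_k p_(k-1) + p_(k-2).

10/1, 51/5, 367/36, 4455/437, 9277/910, 60117/5897, 730681/71674, 3713522/364267

Using the convergent recurrence p_i = a_i*p_{i-1} + p_{i-2}, q_i = a_i*q_{i-1} + q_{i-2} with p_{-2}=0, p_{-1}=1, q_{-2}=1, q_{-1}=0:
  i=0: a_0=10, p_0 = 10*1 + 0 = 10, q_0 = 10*0 + 1 = 1.
  i=1: a_1=5, p_1 = 5*10 + 1 = 51, q_1 = 5*1 + 0 = 5.
  i=2: a_2=7, p_2 = 7*51 + 10 = 367, q_2 = 7*5 + 1 = 36.
  i=3: a_3=12, p_3 = 12*367 + 51 = 4455, q_3 = 12*36 + 5 = 437.
  i=4: a_4=2, p_4 = 2*4455 + 367 = 9277, q_4 = 2*437 + 36 = 910.
  i=5: a_5=6, p_5 = 6*9277 + 4455 = 60117, q_5 = 6*910 + 437 = 5897.
  i=6: a_6=12, p_6 = 12*60117 + 9277 = 730681, q_6 = 12*5897 + 910 = 71674.
  i=7: a_7=5, p_7 = 5*730681 + 60117 = 3713522, q_7 = 5*71674 + 5897 = 364267.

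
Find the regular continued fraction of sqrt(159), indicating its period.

Write x_i = (sqrt(159) + m_i)/d_i with (m_0, d_0) = (0, 1). a_0 = floor(sqrt(159)) = 12, since 12^2 = 144 <= 159 < 169 = 13^2.
Iterate m_{i+1} = d_i*a_i - m_i, d_{i+1} = (159 - m_{i+1}^2)/d_i, a_{i+1} = floor((a_0 + m_{i+1})/d_{i+1}):
  m_1 = 1*12 - 0 = 12, d_1 = (159 - 12^2)/1 = 15/1 = 15, a_1 = floor((12 + 12)/15) = 1.
  m_2 = 15*1 - 12 = 3, d_2 = (159 - 3^2)/15 = 150/15 = 10, a_2 = floor((12 + 3)/10) = 1.
  m_3 = 10*1 - 3 = 7, d_3 = (159 - 7^2)/10 = 110/10 = 11, a_3 = floor((12 + 7)/11) = 1.
  m_4 = 11*1 - 7 = 4, d_4 = (159 - 4^2)/11 = 143/11 = 13, a_4 = floor((12 + 4)/13) = 1.
  m_5 = 13*1 - 4 = 9, d_5 = (159 - 9^2)/13 = 78/13 = 6, a_5 = floor((12 + 9)/6) = 3.
  m_6 = 6*3 - 9 = 9, d_6 = (159 - 9^2)/6 = 78/6 = 13, a_6 = floor((12 + 9)/13) = 1.
  m_7 = 13*1 - 9 = 4, d_7 = (159 - 4^2)/13 = 143/13 = 11, a_7 = floor((12 + 4)/11) = 1.
  m_8 = 11*1 - 4 = 7, d_8 = (159 - 7^2)/11 = 110/11 = 10, a_8 = floor((12 + 7)/10) = 1.
  m_9 = 10*1 - 7 = 3, d_9 = (159 - 3^2)/10 = 150/10 = 15, a_9 = floor((12 + 3)/15) = 1.
  m_10 = 15*1 - 3 = 12, d_10 = (159 - 12^2)/15 = 15/15 = 1, a_10 = floor((12 + 12)/1) = 24.
  m_11 = 1*24 - 12 = 12, d_11 = (159 - 12^2)/1 = 15/1 = 15: (m_11, d_11) = (m_1, d_1) = (12, 15), so from here the quotients repeat a_1, ..., a_10; the period length is 10.
Hence the expansion of sqrt(159) is a_0 = 12 followed by the repeating block 1, 1, 1, 1, 3, 1, 1, 1, 1, 24 (period 10).

[12; (1, 1, 1, 1, 3, 1, 1, 1, 1, 24)]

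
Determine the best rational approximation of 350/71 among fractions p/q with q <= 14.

Expand x = 350/71 as a continued fraction with the Euclidean algorithm:
  350 = 4*71 + 66, so a_0 = 4.
  71 = 1*66 + 5, so a_1 = 1.
  66 = 13*5 + 1, so a_2 = 13.
  5 = 5*1 + 0, so a_3 = 5.
so x = [4; 1, 13, 5].
Convergents (p_i = a_i*p_{i-1} + p_{i-2}, q_i = a_i*q_{i-1} + q_{i-2} with p_{-2}=0, p_{-1}=1, q_{-2}=1, q_{-1}=0), until the denominator exceeds 14:
  i=0: a_0=4, p_0 = 4*1 + 0 = 4, q_0 = 4*0 + 1 = 1.
  i=1: a_1=1, p_1 = 1*4 + 1 = 5, q_1 = 1*1 + 0 = 1.
  i=2: a_2=13, p_2 = 13*5 + 4 = 69, q_2 = 13*1 + 1 = 14.
  i=3: a_3=5, p_3 = 5*69 + 5 = 350, q_3 = 5*14 + 1 = 71.
q_3 = 71 > 14, so the last convergent with denominator <= 14 is p_2/q_2 = 69/14.
The closest fraction with denominator <= 14 is either p_2/q_2 or the intermediate fraction (k*p_2 + p_1)/(k*q_2 + q_1) with the largest k >= 1 whose denominator stays <= 14; these approach x as k grows, and every other convergent or intermediate fraction in range is farther away.
Largest k: floor((14 - q_1)/q_2) = floor((14 - 1)/14) = 0.
Since k = 0, no intermediate fraction beyond p_2/q_2 has denominator <= 14, so the convergent 69/14 is the closest (its error is |350*14 - 69*71|/(71*14) = 1/994).

69/14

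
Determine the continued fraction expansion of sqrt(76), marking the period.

Write x_i = (sqrt(76) + m_i)/d_i with (m_0, d_0) = (0, 1). a_0 = floor(sqrt(76)) = 8, since 8^2 = 64 <= 76 < 81 = 9^2.
Iterate m_{i+1} = d_i*a_i - m_i, d_{i+1} = (76 - m_{i+1}^2)/d_i, a_{i+1} = floor((a_0 + m_{i+1})/d_{i+1}):
  m_1 = 1*8 - 0 = 8, d_1 = (76 - 8^2)/1 = 12/1 = 12, a_1 = floor((8 + 8)/12) = 1.
  m_2 = 12*1 - 8 = 4, d_2 = (76 - 4^2)/12 = 60/12 = 5, a_2 = floor((8 + 4)/5) = 2.
  m_3 = 5*2 - 4 = 6, d_3 = (76 - 6^2)/5 = 40/5 = 8, a_3 = floor((8 + 6)/8) = 1.
  m_4 = 8*1 - 6 = 2, d_4 = (76 - 2^2)/8 = 72/8 = 9, a_4 = floor((8 + 2)/9) = 1.
  m_5 = 9*1 - 2 = 7, d_5 = (76 - 7^2)/9 = 27/9 = 3, a_5 = floor((8 + 7)/3) = 5.
  m_6 = 3*5 - 7 = 8, d_6 = (76 - 8^2)/3 = 12/3 = 4, a_6 = floor((8 + 8)/4) = 4.
  m_7 = 4*4 - 8 = 8, d_7 = (76 - 8^2)/4 = 12/4 = 3, a_7 = floor((8 + 8)/3) = 5.
  m_8 = 3*5 - 8 = 7, d_8 = (76 - 7^2)/3 = 27/3 = 9, a_8 = floor((8 + 7)/9) = 1.
  m_9 = 9*1 - 7 = 2, d_9 = (76 - 2^2)/9 = 72/9 = 8, a_9 = floor((8 + 2)/8) = 1.
  m_10 = 8*1 - 2 = 6, d_10 = (76 - 6^2)/8 = 40/8 = 5, a_10 = floor((8 + 6)/5) = 2.
  m_11 = 5*2 - 6 = 4, d_11 = (76 - 4^2)/5 = 60/5 = 12, a_11 = floor((8 + 4)/12) = 1.
  m_12 = 12*1 - 4 = 8, d_12 = (76 - 8^2)/12 = 12/12 = 1, a_12 = floor((8 + 8)/1) = 16.
  m_13 = 1*16 - 8 = 8, d_13 = (76 - 8^2)/1 = 12/1 = 12: (m_13, d_13) = (m_1, d_1) = (8, 12), so from here the quotients repeat a_1, ..., a_12; the period length is 12.
Hence the expansion of sqrt(76) is a_0 = 8 followed by the repeating block 1, 2, 1, 1, 5, 4, 5, 1, 1, 2, 1, 16 (period 12).

[8; (1, 2, 1, 1, 5, 4, 5, 1, 1, 2, 1, 16)]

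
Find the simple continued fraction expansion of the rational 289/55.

Run the Euclidean algorithm on 289 and 55; the successive quotients are the partial quotients a_0, a_1, ... (each step inverts the fractional part left over by the previous one):
  289 = 5*55 + 14, so a_0 = 5.
  55 = 3*14 + 13, so a_1 = 3.
  14 = 1*13 + 1, so a_2 = 1.
  13 = 13*1 + 0, so a_3 = 13.
The remainder reaches 0 after 4 divisions, so the expansion has 4 partial quotients, read off in order.

[5; 3, 1, 13]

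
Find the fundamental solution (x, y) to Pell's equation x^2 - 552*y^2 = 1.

First expand sqrt(552) as a continued fraction. With x_i = (sqrt(552) + m_i)/d_i and (m_0, d_0) = (0, 1): a_0 = floor(sqrt(552)) = 23, since 23^2 = 529 <= 552 < 576 = 24^2.
Iterate m_{i+1} = d_i*a_i - m_i, d_{i+1} = (552 - m_{i+1}^2)/d_i, a_{i+1} = floor((a_0 + m_{i+1})/d_{i+1}):
  m_1 = 1*23 - 0 = 23, d_1 = (552 - 23^2)/1 = 23/1 = 23, a_1 = floor((23 + 23)/23) = 2.
  m_2 = 23*2 - 23 = 23, d_2 = (552 - 23^2)/23 = 23/23 = 1, a_2 = floor((23 + 23)/1) = 46.
  m_3 = 1*46 - 23 = 23, d_3 = (552 - 23^2)/1 = 23/1 = 23: (m_3, d_3) = (m_1, d_1) = (23, 23), so from here the quotients repeat a_1, a_2; the period length is 2.
So sqrt(552) = [23; (2, 46)] with period length k = 2.
k is even, so the fundamental solution of x^2 - 552y^2 = 1 is (p_{k-1}, q_{k-1}) = (p_1, q_1); compute convergents through index 1.
Convergents (p_i = a_i*p_{i-1} + p_{i-2}, q_i = a_i*q_{i-1} + q_{i-2} with p_{-2}=0, p_{-1}=1, q_{-2}=1, q_{-1}=0):
  i=0: a_0=23, p_0 = 23*1 + 0 = 23, q_0 = 23*0 + 1 = 1.
  i=1: a_1=2, p_1 = 2*23 + 1 = 47, q_1 = 2*1 + 0 = 2.
Check: 47^2 - 552*2^2 = 2209 - 2208 = 1, so (x, y) = (47, 2) solves the equation, and by the theorem it is the least positive solution.

(x, y) = (47, 2)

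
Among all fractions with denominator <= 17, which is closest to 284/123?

Expand x = 284/123 as a continued fraction with the Euclidean algorithm:
  284 = 2*123 + 38, so a_0 = 2.
  123 = 3*38 + 9, so a_1 = 3.
  38 = 4*9 + 2, so a_2 = 4.
  9 = 4*2 + 1, so a_3 = 4.
  2 = 2*1 + 0, so a_4 = 2.
so x = [2; 3, 4, 4, 2].
Convergents (p_i = a_i*p_{i-1} + p_{i-2}, q_i = a_i*q_{i-1} + q_{i-2} with p_{-2}=0, p_{-1}=1, q_{-2}=1, q_{-1}=0), until the denominator exceeds 17:
  i=0: a_0=2, p_0 = 2*1 + 0 = 2, q_0 = 2*0 + 1 = 1.
  i=1: a_1=3, p_1 = 3*2 + 1 = 7, q_1 = 3*1 + 0 = 3.
  i=2: a_2=4, p_2 = 4*7 + 2 = 30, q_2 = 4*3 + 1 = 13.
  i=3: a_3=4, p_3 = 4*30 + 7 = 127, q_3 = 4*13 + 3 = 55.
q_3 = 55 > 17, so the last convergent with denominator <= 17 is p_2/q_2 = 30/13.
The closest fraction with denominator <= 17 is either p_2/q_2 or the intermediate fraction (k*p_2 + p_1)/(k*q_2 + q_1) with the largest k >= 1 whose denominator stays <= 17; these approach x as k grows, and every other convergent or intermediate fraction in range is farther away.
Largest k: floor((17 - q_1)/q_2) = floor((17 - 3)/13) = 1.
That gives (1*30 + 7)/(1*13 + 3) = 37/16.
Compare the errors: |x - 30/13| = |284*13 - 30*123|/(123*13) = 2/1599, and |x - 37/16| = |284*16 - 37*123|/(123*16) = 7/1968.
Cross-multiplying, 2*1968 = 3936 < 11193 = 7*1599, so 2/1599 is smaller: the convergent 30/13 is closer to x than 37/16.

30/13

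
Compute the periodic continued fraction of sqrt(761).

[27; (1, 1, 2, 2, 1, 1, 54)]

Write x_i = (sqrt(761) + m_i)/d_i with (m_0, d_0) = (0, 1). a_0 = floor(sqrt(761)) = 27, since 27^2 = 729 <= 761 < 784 = 28^2.
Iterate m_{i+1} = d_i*a_i - m_i, d_{i+1} = (761 - m_{i+1}^2)/d_i, a_{i+1} = floor((a_0 + m_{i+1})/d_{i+1}):
  m_1 = 1*27 - 0 = 27, d_1 = (761 - 27^2)/1 = 32/1 = 32, a_1 = floor((27 + 27)/32) = 1.
  m_2 = 32*1 - 27 = 5, d_2 = (761 - 5^2)/32 = 736/32 = 23, a_2 = floor((27 + 5)/23) = 1.
  m_3 = 23*1 - 5 = 18, d_3 = (761 - 18^2)/23 = 437/23 = 19, a_3 = floor((27 + 18)/19) = 2.
  m_4 = 19*2 - 18 = 20, d_4 = (761 - 20^2)/19 = 361/19 = 19, a_4 = floor((27 + 20)/19) = 2.
  m_5 = 19*2 - 20 = 18, d_5 = (761 - 18^2)/19 = 437/19 = 23, a_5 = floor((27 + 18)/23) = 1.
  m_6 = 23*1 - 18 = 5, d_6 = (761 - 5^2)/23 = 736/23 = 32, a_6 = floor((27 + 5)/32) = 1.
  m_7 = 32*1 - 5 = 27, d_7 = (761 - 27^2)/32 = 32/32 = 1, a_7 = floor((27 + 27)/1) = 54.
  m_8 = 1*54 - 27 = 27, d_8 = (761 - 27^2)/1 = 32/1 = 32: (m_8, d_8) = (m_1, d_1) = (27, 32), so from here the quotients repeat a_1, ..., a_7; the period length is 7.
Hence the expansion of sqrt(761) is a_0 = 27 followed by the repeating block 1, 1, 2, 2, 1, 1, 54 (period 7).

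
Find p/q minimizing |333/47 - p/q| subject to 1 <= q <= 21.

Expand x = 333/47 as a continued fraction with the Euclidean algorithm:
  333 = 7*47 + 4, so a_0 = 7.
  47 = 11*4 + 3, so a_1 = 11.
  4 = 1*3 + 1, so a_2 = 1.
  3 = 3*1 + 0, so a_3 = 3.
so x = [7; 11, 1, 3].
Convergents (p_i = a_i*p_{i-1} + p_{i-2}, q_i = a_i*q_{i-1} + q_{i-2} with p_{-2}=0, p_{-1}=1, q_{-2}=1, q_{-1}=0), until the denominator exceeds 21:
  i=0: a_0=7, p_0 = 7*1 + 0 = 7, q_0 = 7*0 + 1 = 1.
  i=1: a_1=11, p_1 = 11*7 + 1 = 78, q_1 = 11*1 + 0 = 11.
  i=2: a_2=1, p_2 = 1*78 + 7 = 85, q_2 = 1*11 + 1 = 12.
  i=3: a_3=3, p_3 = 3*85 + 78 = 333, q_3 = 3*12 + 11 = 47.
q_3 = 47 > 21, so the last convergent with denominator <= 21 is p_2/q_2 = 85/12.
The closest fraction with denominator <= 21 is either p_2/q_2 or the intermediate fraction (k*p_2 + p_1)/(k*q_2 + q_1) with the largest k >= 1 whose denominator stays <= 21; these approach x as k grows, and every other convergent or intermediate fraction in range is farther away.
Largest k: floor((21 - q_1)/q_2) = floor((21 - 11)/12) = 0.
Since k = 0, no intermediate fraction beyond p_2/q_2 has denominator <= 21, so the convergent 85/12 is the closest (its error is |333*12 - 85*47|/(47*12) = 1/564).

85/12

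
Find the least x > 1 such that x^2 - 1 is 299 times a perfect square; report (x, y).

(x, y) = (415, 24)

First expand sqrt(299) as a continued fraction. With x_i = (sqrt(299) + m_i)/d_i and (m_0, d_0) = (0, 1): a_0 = floor(sqrt(299)) = 17, since 17^2 = 289 <= 299 < 324 = 18^2.
Iterate m_{i+1} = d_i*a_i - m_i, d_{i+1} = (299 - m_{i+1}^2)/d_i, a_{i+1} = floor((a_0 + m_{i+1})/d_{i+1}):
  m_1 = 1*17 - 0 = 17, d_1 = (299 - 17^2)/1 = 10/1 = 10, a_1 = floor((17 + 17)/10) = 3.
  m_2 = 10*3 - 17 = 13, d_2 = (299 - 13^2)/10 = 130/10 = 13, a_2 = floor((17 + 13)/13) = 2.
  m_3 = 13*2 - 13 = 13, d_3 = (299 - 13^2)/13 = 130/13 = 10, a_3 = floor((17 + 13)/10) = 3.
  m_4 = 10*3 - 13 = 17, d_4 = (299 - 17^2)/10 = 10/10 = 1, a_4 = floor((17 + 17)/1) = 34.
  m_5 = 1*34 - 17 = 17, d_5 = (299 - 17^2)/1 = 10/1 = 10: (m_5, d_5) = (m_1, d_1) = (17, 10), so from here the quotients repeat a_1, ..., a_4; the period length is 4.
So sqrt(299) = [17; (3, 2, 3, 34)] with period length k = 4.
k is even, so the fundamental solution of x^2 - 299y^2 = 1 is (p_{k-1}, q_{k-1}) = (p_3, q_3); compute convergents through index 3.
Convergents (p_i = a_i*p_{i-1} + p_{i-2}, q_i = a_i*q_{i-1} + q_{i-2} with p_{-2}=0, p_{-1}=1, q_{-2}=1, q_{-1}=0):
  i=0: a_0=17, p_0 = 17*1 + 0 = 17, q_0 = 17*0 + 1 = 1.
  i=1: a_1=3, p_1 = 3*17 + 1 = 52, q_1 = 3*1 + 0 = 3.
  i=2: a_2=2, p_2 = 2*52 + 17 = 121, q_2 = 2*3 + 1 = 7.
  i=3: a_3=3, p_3 = 3*121 + 52 = 415, q_3 = 3*7 + 3 = 24.
Check: 415^2 - 299*24^2 = 172225 - 172224 = 1, so (x, y) = (415, 24) solves the equation, and by the theorem it is the least positive solution.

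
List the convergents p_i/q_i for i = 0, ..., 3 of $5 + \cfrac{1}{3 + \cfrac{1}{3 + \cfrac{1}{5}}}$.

5/1, 16/3, 53/10, 281/53

Using the convergent recurrence p_i = a_i*p_{i-1} + p_{i-2}, q_i = a_i*q_{i-1} + q_{i-2} with p_{-2}=0, p_{-1}=1, q_{-2}=1, q_{-1}=0:
  i=0: a_0=5, p_0 = 5*1 + 0 = 5, q_0 = 5*0 + 1 = 1.
  i=1: a_1=3, p_1 = 3*5 + 1 = 16, q_1 = 3*1 + 0 = 3.
  i=2: a_2=3, p_2 = 3*16 + 5 = 53, q_2 = 3*3 + 1 = 10.
  i=3: a_3=5, p_3 = 5*53 + 16 = 281, q_3 = 5*10 + 3 = 53.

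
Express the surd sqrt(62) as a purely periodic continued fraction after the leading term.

Write x_i = (sqrt(62) + m_i)/d_i with (m_0, d_0) = (0, 1). a_0 = floor(sqrt(62)) = 7, since 7^2 = 49 <= 62 < 64 = 8^2.
Iterate m_{i+1} = d_i*a_i - m_i, d_{i+1} = (62 - m_{i+1}^2)/d_i, a_{i+1} = floor((a_0 + m_{i+1})/d_{i+1}):
  m_1 = 1*7 - 0 = 7, d_1 = (62 - 7^2)/1 = 13/1 = 13, a_1 = floor((7 + 7)/13) = 1.
  m_2 = 13*1 - 7 = 6, d_2 = (62 - 6^2)/13 = 26/13 = 2, a_2 = floor((7 + 6)/2) = 6.
  m_3 = 2*6 - 6 = 6, d_3 = (62 - 6^2)/2 = 26/2 = 13, a_3 = floor((7 + 6)/13) = 1.
  m_4 = 13*1 - 6 = 7, d_4 = (62 - 7^2)/13 = 13/13 = 1, a_4 = floor((7 + 7)/1) = 14.
  m_5 = 1*14 - 7 = 7, d_5 = (62 - 7^2)/1 = 13/1 = 13: (m_5, d_5) = (m_1, d_1) = (7, 13), so from here the quotients repeat a_1, ..., a_4; the period length is 4.
Hence the expansion of sqrt(62) is a_0 = 7 followed by the repeating block 1, 6, 1, 14 (period 4).

[7; (1, 6, 1, 14)]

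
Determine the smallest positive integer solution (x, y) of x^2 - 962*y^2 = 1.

First expand sqrt(962) as a continued fraction. With x_i = (sqrt(962) + m_i)/d_i and (m_0, d_0) = (0, 1): a_0 = floor(sqrt(962)) = 31, since 31^2 = 961 <= 962 < 1024 = 32^2.
Iterate m_{i+1} = d_i*a_i - m_i, d_{i+1} = (962 - m_{i+1}^2)/d_i, a_{i+1} = floor((a_0 + m_{i+1})/d_{i+1}):
  m_1 = 1*31 - 0 = 31, d_1 = (962 - 31^2)/1 = 1/1 = 1, a_1 = floor((31 + 31)/1) = 62.
  m_2 = 1*62 - 31 = 31, d_2 = (962 - 31^2)/1 = 1/1 = 1: (m_2, d_2) = (m_1, d_1) = (31, 1), so from here the quotient a_1 repeats; the period length is 1.
So sqrt(962) = [31; (62)] with period length k = 1.
k is odd, so (p_{k-1}, q_{k-1}) only solves x^2 - 962y^2 = -1 and the fundamental solution of x^2 - 962y^2 = 1 is (p_{2k-1}, q_{2k-1}) = (p_1, q_1); compute convergents through index 1, running through the period twice.
Convergents (p_i = a_i*p_{i-1} + p_{i-2}, q_i = a_i*q_{i-1} + q_{i-2} with p_{-2}=0, p_{-1}=1, q_{-2}=1, q_{-1}=0):
  i=0: a_0=31, p_0 = 31*1 + 0 = 31, q_0 = 31*0 + 1 = 1.
  i=1: a_1=62, p_1 = 62*31 + 1 = 1923, q_1 = 62*1 + 0 = 62.
Indeed p_0^2 - 962*q_0^2 = 961 - 962 = -1, not +1.
Check: 1923^2 - 962*62^2 = 3697929 - 3697928 = 1, so (x, y) = (1923, 62) solves the equation, and by the theorem it is the least positive solution.

(x, y) = (1923, 62)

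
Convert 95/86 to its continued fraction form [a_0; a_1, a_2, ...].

Run the Euclidean algorithm on 95 and 86; the successive quotients are the partial quotients a_0, a_1, ... (each step inverts the fractional part left over by the previous one):
  95 = 1*86 + 9, so a_0 = 1.
  86 = 9*9 + 5, so a_1 = 9.
  9 = 1*5 + 4, so a_2 = 1.
  5 = 1*4 + 1, so a_3 = 1.
  4 = 4*1 + 0, so a_4 = 4.
The remainder reaches 0 after 5 divisions, so the expansion has 5 partial quotients, read off in order.

[1; 9, 1, 1, 4]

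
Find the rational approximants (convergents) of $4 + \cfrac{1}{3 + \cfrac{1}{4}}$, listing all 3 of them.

4/1, 13/3, 56/13

Using the convergent recurrence p_i = a_i*p_{i-1} + p_{i-2}, q_i = a_i*q_{i-1} + q_{i-2} with p_{-2}=0, p_{-1}=1, q_{-2}=1, q_{-1}=0:
  i=0: a_0=4, p_0 = 4*1 + 0 = 4, q_0 = 4*0 + 1 = 1.
  i=1: a_1=3, p_1 = 3*4 + 1 = 13, q_1 = 3*1 + 0 = 3.
  i=2: a_2=4, p_2 = 4*13 + 4 = 56, q_2 = 4*3 + 1 = 13.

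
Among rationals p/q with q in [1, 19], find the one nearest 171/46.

Expand x = 171/46 as a continued fraction with the Euclidean algorithm:
  171 = 3*46 + 33, so a_0 = 3.
  46 = 1*33 + 13, so a_1 = 1.
  33 = 2*13 + 7, so a_2 = 2.
  13 = 1*7 + 6, so a_3 = 1.
  7 = 1*6 + 1, so a_4 = 1.
  6 = 6*1 + 0, so a_5 = 6.
so x = [3; 1, 2, 1, 1, 6].
Convergents (p_i = a_i*p_{i-1} + p_{i-2}, q_i = a_i*q_{i-1} + q_{i-2} with p_{-2}=0, p_{-1}=1, q_{-2}=1, q_{-1}=0), until the denominator exceeds 19:
  i=0: a_0=3, p_0 = 3*1 + 0 = 3, q_0 = 3*0 + 1 = 1.
  i=1: a_1=1, p_1 = 1*3 + 1 = 4, q_1 = 1*1 + 0 = 1.
  i=2: a_2=2, p_2 = 2*4 + 3 = 11, q_2 = 2*1 + 1 = 3.
  i=3: a_3=1, p_3 = 1*11 + 4 = 15, q_3 = 1*3 + 1 = 4.
  i=4: a_4=1, p_4 = 1*15 + 11 = 26, q_4 = 1*4 + 3 = 7.
  i=5: a_5=6, p_5 = 6*26 + 15 = 171, q_5 = 6*7 + 4 = 46.
q_5 = 46 > 19, so the last convergent with denominator <= 19 is p_4/q_4 = 26/7.
The closest fraction with denominator <= 19 is either p_4/q_4 or the intermediate fraction (k*p_4 + p_3)/(k*q_4 + q_3) with the largest k >= 1 whose denominator stays <= 19; these approach x as k grows, and every other convergent or intermediate fraction in range is farther away.
Largest k: floor((19 - q_3)/q_4) = floor((19 - 4)/7) = 2.
That gives (2*26 + 15)/(2*7 + 4) = 67/18.
Compare the errors: |x - 26/7| = |171*7 - 26*46|/(46*7) = 1/322, and |x - 67/18| = |171*18 - 67*46|/(46*18) = 4/828.
Cross-multiplying, 1*828 = 828 < 1288 = 4*322, so 1/322 is smaller: the convergent 26/7 is closer to x than 67/18.

26/7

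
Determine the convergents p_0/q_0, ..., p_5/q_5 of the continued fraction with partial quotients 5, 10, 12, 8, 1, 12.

Using the convergent recurrence p_i = a_i*p_{i-1} + p_{i-2}, q_i = a_i*q_{i-1} + q_{i-2} with p_{-2}=0, p_{-1}=1, q_{-2}=1, q_{-1}=0:
  i=0: a_0=5, p_0 = 5*1 + 0 = 5, q_0 = 5*0 + 1 = 1.
  i=1: a_1=10, p_1 = 10*5 + 1 = 51, q_1 = 10*1 + 0 = 10.
  i=2: a_2=12, p_2 = 12*51 + 5 = 617, q_2 = 12*10 + 1 = 121.
  i=3: a_3=8, p_3 = 8*617 + 51 = 4987, q_3 = 8*121 + 10 = 978.
  i=4: a_4=1, p_4 = 1*4987 + 617 = 5604, q_4 = 1*978 + 121 = 1099.
  i=5: a_5=12, p_5 = 12*5604 + 4987 = 72235, q_5 = 12*1099 + 978 = 14166.

5/1, 51/10, 617/121, 4987/978, 5604/1099, 72235/14166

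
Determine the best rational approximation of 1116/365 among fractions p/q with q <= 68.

Expand x = 1116/365 as a continued fraction with the Euclidean algorithm:
  1116 = 3*365 + 21, so a_0 = 3.
  365 = 17*21 + 8, so a_1 = 17.
  21 = 2*8 + 5, so a_2 = 2.
  8 = 1*5 + 3, so a_3 = 1.
  5 = 1*3 + 2, so a_4 = 1.
  3 = 1*2 + 1, so a_5 = 1.
  2 = 2*1 + 0, so a_6 = 2.
so x = [3; 17, 2, 1, 1, 1, 2].
Convergents (p_i = a_i*p_{i-1} + p_{i-2}, q_i = a_i*q_{i-1} + q_{i-2} with p_{-2}=0, p_{-1}=1, q_{-2}=1, q_{-1}=0), until the denominator exceeds 68:
  i=0: a_0=3, p_0 = 3*1 + 0 = 3, q_0 = 3*0 + 1 = 1.
  i=1: a_1=17, p_1 = 17*3 + 1 = 52, q_1 = 17*1 + 0 = 17.
  i=2: a_2=2, p_2 = 2*52 + 3 = 107, q_2 = 2*17 + 1 = 35.
  i=3: a_3=1, p_3 = 1*107 + 52 = 159, q_3 = 1*35 + 17 = 52.
  i=4: a_4=1, p_4 = 1*159 + 107 = 266, q_4 = 1*52 + 35 = 87.
q_4 = 87 > 68, so the last convergent with denominator <= 68 is p_3/q_3 = 159/52.
The closest fraction with denominator <= 68 is either p_3/q_3 or the intermediate fraction (k*p_3 + p_2)/(k*q_3 + q_2) with the largest k >= 1 whose denominator stays <= 68; these approach x as k grows, and every other convergent or intermediate fraction in range is farther away.
Largest k: floor((68 - q_2)/q_3) = floor((68 - 35)/52) = 0.
Since k = 0, no intermediate fraction beyond p_3/q_3 has denominator <= 68, so the convergent 159/52 is the closest (its error is |1116*52 - 159*365|/(365*52) = 3/18980).

159/52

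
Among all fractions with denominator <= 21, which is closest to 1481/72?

Expand x = 1481/72 as a continued fraction with the Euclidean algorithm:
  1481 = 20*72 + 41, so a_0 = 20.
  72 = 1*41 + 31, so a_1 = 1.
  41 = 1*31 + 10, so a_2 = 1.
  31 = 3*10 + 1, so a_3 = 3.
  10 = 10*1 + 0, so a_4 = 10.
so x = [20; 1, 1, 3, 10].
Convergents (p_i = a_i*p_{i-1} + p_{i-2}, q_i = a_i*q_{i-1} + q_{i-2} with p_{-2}=0, p_{-1}=1, q_{-2}=1, q_{-1}=0), until the denominator exceeds 21:
  i=0: a_0=20, p_0 = 20*1 + 0 = 20, q_0 = 20*0 + 1 = 1.
  i=1: a_1=1, p_1 = 1*20 + 1 = 21, q_1 = 1*1 + 0 = 1.
  i=2: a_2=1, p_2 = 1*21 + 20 = 41, q_2 = 1*1 + 1 = 2.
  i=3: a_3=3, p_3 = 3*41 + 21 = 144, q_3 = 3*2 + 1 = 7.
  i=4: a_4=10, p_4 = 10*144 + 41 = 1481, q_4 = 10*7 + 2 = 72.
q_4 = 72 > 21, so the last convergent with denominator <= 21 is p_3/q_3 = 144/7.
The closest fraction with denominator <= 21 is either p_3/q_3 or the intermediate fraction (k*p_3 + p_2)/(k*q_3 + q_2) with the largest k >= 1 whose denominator stays <= 21; these approach x as k grows, and every other convergent or intermediate fraction in range is farther away.
Largest k: floor((21 - q_2)/q_3) = floor((21 - 2)/7) = 2.
That gives (2*144 + 41)/(2*7 + 2) = 329/16.
Compare the errors: |x - 144/7| = |1481*7 - 144*72|/(72*7) = 1/504, and |x - 329/16| = |1481*16 - 329*72|/(72*16) = 8/1152.
Cross-multiplying, 1*1152 = 1152 < 4032 = 8*504, so 1/504 is smaller: the convergent 144/7 is closer to x than 329/16.

144/7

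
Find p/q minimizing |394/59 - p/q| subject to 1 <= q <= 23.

147/22

Expand x = 394/59 as a continued fraction with the Euclidean algorithm:
  394 = 6*59 + 40, so a_0 = 6.
  59 = 1*40 + 19, so a_1 = 1.
  40 = 2*19 + 2, so a_2 = 2.
  19 = 9*2 + 1, so a_3 = 9.
  2 = 2*1 + 0, so a_4 = 2.
so x = [6; 1, 2, 9, 2].
Convergents (p_i = a_i*p_{i-1} + p_{i-2}, q_i = a_i*q_{i-1} + q_{i-2} with p_{-2}=0, p_{-1}=1, q_{-2}=1, q_{-1}=0), until the denominator exceeds 23:
  i=0: a_0=6, p_0 = 6*1 + 0 = 6, q_0 = 6*0 + 1 = 1.
  i=1: a_1=1, p_1 = 1*6 + 1 = 7, q_1 = 1*1 + 0 = 1.
  i=2: a_2=2, p_2 = 2*7 + 6 = 20, q_2 = 2*1 + 1 = 3.
  i=3: a_3=9, p_3 = 9*20 + 7 = 187, q_3 = 9*3 + 1 = 28.
q_3 = 28 > 23, so the last convergent with denominator <= 23 is p_2/q_2 = 20/3.
The closest fraction with denominator <= 23 is either p_2/q_2 or the intermediate fraction (k*p_2 + p_1)/(k*q_2 + q_1) with the largest k >= 1 whose denominator stays <= 23; these approach x as k grows, and every other convergent or intermediate fraction in range is farther away.
Largest k: floor((23 - q_1)/q_2) = floor((23 - 1)/3) = 7.
That gives (7*20 + 7)/(7*3 + 1) = 147/22.
Compare the errors: |x - 20/3| = |394*3 - 20*59|/(59*3) = 2/177, and |x - 147/22| = |394*22 - 147*59|/(59*22) = 5/1298.
Cross-multiplying, 5*177 = 885 < 2596 = 2*1298, so 5/1298 is smaller: the intermediate fraction 147/22 is closer to x than 20/3.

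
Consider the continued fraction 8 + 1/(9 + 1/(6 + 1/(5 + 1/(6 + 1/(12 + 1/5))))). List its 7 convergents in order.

Using the convergent recurrence p_i = a_i*p_{i-1} + p_{i-2}, q_i = a_i*q_{i-1} + q_{i-2} with p_{-2}=0, p_{-1}=1, q_{-2}=1, q_{-1}=0:
  i=0: a_0=8, p_0 = 8*1 + 0 = 8, q_0 = 8*0 + 1 = 1.
  i=1: a_1=9, p_1 = 9*8 + 1 = 73, q_1 = 9*1 + 0 = 9.
  i=2: a_2=6, p_2 = 6*73 + 8 = 446, q_2 = 6*9 + 1 = 55.
  i=3: a_3=5, p_3 = 5*446 + 73 = 2303, q_3 = 5*55 + 9 = 284.
  i=4: a_4=6, p_4 = 6*2303 + 446 = 14264, q_4 = 6*284 + 55 = 1759.
  i=5: a_5=12, p_5 = 12*14264 + 2303 = 173471, q_5 = 12*1759 + 284 = 21392.
  i=6: a_6=5, p_6 = 5*173471 + 14264 = 881619, q_6 = 5*21392 + 1759 = 108719.

8/1, 73/9, 446/55, 2303/284, 14264/1759, 173471/21392, 881619/108719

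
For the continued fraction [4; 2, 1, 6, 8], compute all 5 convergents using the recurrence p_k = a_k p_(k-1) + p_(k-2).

Using the convergent recurrence p_i = a_i*p_{i-1} + p_{i-2}, q_i = a_i*q_{i-1} + q_{i-2} with p_{-2}=0, p_{-1}=1, q_{-2}=1, q_{-1}=0:
  i=0: a_0=4, p_0 = 4*1 + 0 = 4, q_0 = 4*0 + 1 = 1.
  i=1: a_1=2, p_1 = 2*4 + 1 = 9, q_1 = 2*1 + 0 = 2.
  i=2: a_2=1, p_2 = 1*9 + 4 = 13, q_2 = 1*2 + 1 = 3.
  i=3: a_3=6, p_3 = 6*13 + 9 = 87, q_3 = 6*3 + 2 = 20.
  i=4: a_4=8, p_4 = 8*87 + 13 = 709, q_4 = 8*20 + 3 = 163.

4/1, 9/2, 13/3, 87/20, 709/163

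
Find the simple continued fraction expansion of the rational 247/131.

[1; 1, 7, 1, 2, 1, 3]

Run the Euclidean algorithm on 247 and 131; the successive quotients are the partial quotients a_0, a_1, ... (each step inverts the fractional part left over by the previous one):
  247 = 1*131 + 116, so a_0 = 1.
  131 = 1*116 + 15, so a_1 = 1.
  116 = 7*15 + 11, so a_2 = 7.
  15 = 1*11 + 4, so a_3 = 1.
  11 = 2*4 + 3, so a_4 = 2.
  4 = 1*3 + 1, so a_5 = 1.
  3 = 3*1 + 0, so a_6 = 3.
The remainder reaches 0 after 7 divisions, so the expansion has 7 partial quotients, read off in order.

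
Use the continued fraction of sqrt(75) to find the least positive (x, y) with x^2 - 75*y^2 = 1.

(x, y) = (26, 3)

First expand sqrt(75) as a continued fraction. With x_i = (sqrt(75) + m_i)/d_i and (m_0, d_0) = (0, 1): a_0 = floor(sqrt(75)) = 8, since 8^2 = 64 <= 75 < 81 = 9^2.
Iterate m_{i+1} = d_i*a_i - m_i, d_{i+1} = (75 - m_{i+1}^2)/d_i, a_{i+1} = floor((a_0 + m_{i+1})/d_{i+1}):
  m_1 = 1*8 - 0 = 8, d_1 = (75 - 8^2)/1 = 11/1 = 11, a_1 = floor((8 + 8)/11) = 1.
  m_2 = 11*1 - 8 = 3, d_2 = (75 - 3^2)/11 = 66/11 = 6, a_2 = floor((8 + 3)/6) = 1.
  m_3 = 6*1 - 3 = 3, d_3 = (75 - 3^2)/6 = 66/6 = 11, a_3 = floor((8 + 3)/11) = 1.
  m_4 = 11*1 - 3 = 8, d_4 = (75 - 8^2)/11 = 11/11 = 1, a_4 = floor((8 + 8)/1) = 16.
  m_5 = 1*16 - 8 = 8, d_5 = (75 - 8^2)/1 = 11/1 = 11: (m_5, d_5) = (m_1, d_1) = (8, 11), so from here the quotients repeat a_1, ..., a_4; the period length is 4.
So sqrt(75) = [8; (1, 1, 1, 16)] with period length k = 4.
k is even, so the fundamental solution of x^2 - 75y^2 = 1 is (p_{k-1}, q_{k-1}) = (p_3, q_3); compute convergents through index 3.
Convergents (p_i = a_i*p_{i-1} + p_{i-2}, q_i = a_i*q_{i-1} + q_{i-2} with p_{-2}=0, p_{-1}=1, q_{-2}=1, q_{-1}=0):
  i=0: a_0=8, p_0 = 8*1 + 0 = 8, q_0 = 8*0 + 1 = 1.
  i=1: a_1=1, p_1 = 1*8 + 1 = 9, q_1 = 1*1 + 0 = 1.
  i=2: a_2=1, p_2 = 1*9 + 8 = 17, q_2 = 1*1 + 1 = 2.
  i=3: a_3=1, p_3 = 1*17 + 9 = 26, q_3 = 1*2 + 1 = 3.
Check: 26^2 - 75*3^2 = 676 - 675 = 1, so (x, y) = (26, 3) solves the equation, and by the theorem it is the least positive solution.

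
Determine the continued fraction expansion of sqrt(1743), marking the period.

Write x_i = (sqrt(1743) + m_i)/d_i with (m_0, d_0) = (0, 1). a_0 = floor(sqrt(1743)) = 41, since 41^2 = 1681 <= 1743 < 1764 = 42^2.
Iterate m_{i+1} = d_i*a_i - m_i, d_{i+1} = (1743 - m_{i+1}^2)/d_i, a_{i+1} = floor((a_0 + m_{i+1})/d_{i+1}):
  m_1 = 1*41 - 0 = 41, d_1 = (1743 - 41^2)/1 = 62/1 = 62, a_1 = floor((41 + 41)/62) = 1.
  m_2 = 62*1 - 41 = 21, d_2 = (1743 - 21^2)/62 = 1302/62 = 21, a_2 = floor((41 + 21)/21) = 2.
  m_3 = 21*2 - 21 = 21, d_3 = (1743 - 21^2)/21 = 1302/21 = 62, a_3 = floor((41 + 21)/62) = 1.
  m_4 = 62*1 - 21 = 41, d_4 = (1743 - 41^2)/62 = 62/62 = 1, a_4 = floor((41 + 41)/1) = 82.
  m_5 = 1*82 - 41 = 41, d_5 = (1743 - 41^2)/1 = 62/1 = 62: (m_5, d_5) = (m_1, d_1) = (41, 62), so from here the quotients repeat a_1, ..., a_4; the period length is 4.
Hence the expansion of sqrt(1743) is a_0 = 41 followed by the repeating block 1, 2, 1, 82 (period 4).

[41; (1, 2, 1, 82)]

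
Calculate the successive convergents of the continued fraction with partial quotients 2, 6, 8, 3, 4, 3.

Using the convergent recurrence p_i = a_i*p_{i-1} + p_{i-2}, q_i = a_i*q_{i-1} + q_{i-2} with p_{-2}=0, p_{-1}=1, q_{-2}=1, q_{-1}=0:
  i=0: a_0=2, p_0 = 2*1 + 0 = 2, q_0 = 2*0 + 1 = 1.
  i=1: a_1=6, p_1 = 6*2 + 1 = 13, q_1 = 6*1 + 0 = 6.
  i=2: a_2=8, p_2 = 8*13 + 2 = 106, q_2 = 8*6 + 1 = 49.
  i=3: a_3=3, p_3 = 3*106 + 13 = 331, q_3 = 3*49 + 6 = 153.
  i=4: a_4=4, p_4 = 4*331 + 106 = 1430, q_4 = 4*153 + 49 = 661.
  i=5: a_5=3, p_5 = 3*1430 + 331 = 4621, q_5 = 3*661 + 153 = 2136.

2/1, 13/6, 106/49, 331/153, 1430/661, 4621/2136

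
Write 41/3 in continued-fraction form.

Run the Euclidean algorithm on 41 and 3; the successive quotients are the partial quotients a_0, a_1, ... (each step inverts the fractional part left over by the previous one):
  41 = 13*3 + 2, so a_0 = 13.
  3 = 1*2 + 1, so a_1 = 1.
  2 = 2*1 + 0, so a_2 = 2.
The remainder reaches 0 after 3 divisions, so the expansion has 3 partial quotients, read off in order.

[13; 1, 2]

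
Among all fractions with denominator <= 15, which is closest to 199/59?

27/8

Expand x = 199/59 as a continued fraction with the Euclidean algorithm:
  199 = 3*59 + 22, so a_0 = 3.
  59 = 2*22 + 15, so a_1 = 2.
  22 = 1*15 + 7, so a_2 = 1.
  15 = 2*7 + 1, so a_3 = 2.
  7 = 7*1 + 0, so a_4 = 7.
so x = [3; 2, 1, 2, 7].
Convergents (p_i = a_i*p_{i-1} + p_{i-2}, q_i = a_i*q_{i-1} + q_{i-2} with p_{-2}=0, p_{-1}=1, q_{-2}=1, q_{-1}=0), until the denominator exceeds 15:
  i=0: a_0=3, p_0 = 3*1 + 0 = 3, q_0 = 3*0 + 1 = 1.
  i=1: a_1=2, p_1 = 2*3 + 1 = 7, q_1 = 2*1 + 0 = 2.
  i=2: a_2=1, p_2 = 1*7 + 3 = 10, q_2 = 1*2 + 1 = 3.
  i=3: a_3=2, p_3 = 2*10 + 7 = 27, q_3 = 2*3 + 2 = 8.
  i=4: a_4=7, p_4 = 7*27 + 10 = 199, q_4 = 7*8 + 3 = 59.
q_4 = 59 > 15, so the last convergent with denominator <= 15 is p_3/q_3 = 27/8.
The closest fraction with denominator <= 15 is either p_3/q_3 or the intermediate fraction (k*p_3 + p_2)/(k*q_3 + q_2) with the largest k >= 1 whose denominator stays <= 15; these approach x as k grows, and every other convergent or intermediate fraction in range is farther away.
Largest k: floor((15 - q_2)/q_3) = floor((15 - 3)/8) = 1.
That gives (1*27 + 10)/(1*8 + 3) = 37/11.
Compare the errors: |x - 27/8| = |199*8 - 27*59|/(59*8) = 1/472, and |x - 37/11| = |199*11 - 37*59|/(59*11) = 6/649.
Cross-multiplying, 1*649 = 649 < 2832 = 6*472, so 1/472 is smaller: the convergent 27/8 is closer to x than 37/11.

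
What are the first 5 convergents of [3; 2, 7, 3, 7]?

Using the convergent recurrence p_i = a_i*p_{i-1} + p_{i-2}, q_i = a_i*q_{i-1} + q_{i-2} with p_{-2}=0, p_{-1}=1, q_{-2}=1, q_{-1}=0:
  i=0: a_0=3, p_0 = 3*1 + 0 = 3, q_0 = 3*0 + 1 = 1.
  i=1: a_1=2, p_1 = 2*3 + 1 = 7, q_1 = 2*1 + 0 = 2.
  i=2: a_2=7, p_2 = 7*7 + 3 = 52, q_2 = 7*2 + 1 = 15.
  i=3: a_3=3, p_3 = 3*52 + 7 = 163, q_3 = 3*15 + 2 = 47.
  i=4: a_4=7, p_4 = 7*163 + 52 = 1193, q_4 = 7*47 + 15 = 344.

3/1, 7/2, 52/15, 163/47, 1193/344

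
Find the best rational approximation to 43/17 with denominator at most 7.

Expand x = 43/17 as a continued fraction with the Euclidean algorithm:
  43 = 2*17 + 9, so a_0 = 2.
  17 = 1*9 + 8, so a_1 = 1.
  9 = 1*8 + 1, so a_2 = 1.
  8 = 8*1 + 0, so a_3 = 8.
so x = [2; 1, 1, 8].
Convergents (p_i = a_i*p_{i-1} + p_{i-2}, q_i = a_i*q_{i-1} + q_{i-2} with p_{-2}=0, p_{-1}=1, q_{-2}=1, q_{-1}=0), until the denominator exceeds 7:
  i=0: a_0=2, p_0 = 2*1 + 0 = 2, q_0 = 2*0 + 1 = 1.
  i=1: a_1=1, p_1 = 1*2 + 1 = 3, q_1 = 1*1 + 0 = 1.
  i=2: a_2=1, p_2 = 1*3 + 2 = 5, q_2 = 1*1 + 1 = 2.
  i=3: a_3=8, p_3 = 8*5 + 3 = 43, q_3 = 8*2 + 1 = 17.
q_3 = 17 > 7, so the last convergent with denominator <= 7 is p_2/q_2 = 5/2.
The closest fraction with denominator <= 7 is either p_2/q_2 or the intermediate fraction (k*p_2 + p_1)/(k*q_2 + q_1) with the largest k >= 1 whose denominator stays <= 7; these approach x as k grows, and every other convergent or intermediate fraction in range is farther away.
Largest k: floor((7 - q_1)/q_2) = floor((7 - 1)/2) = 3.
That gives (3*5 + 3)/(3*2 + 1) = 18/7.
Compare the errors: |x - 5/2| = |43*2 - 5*17|/(17*2) = 1/34, and |x - 18/7| = |43*7 - 18*17|/(17*7) = 5/119.
Cross-multiplying, 1*119 = 119 < 170 = 5*34, so 1/34 is smaller: the convergent 5/2 is closer to x than 18/7.

5/2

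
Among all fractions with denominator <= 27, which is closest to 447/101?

115/26

Expand x = 447/101 as a continued fraction with the Euclidean algorithm:
  447 = 4*101 + 43, so a_0 = 4.
  101 = 2*43 + 15, so a_1 = 2.
  43 = 2*15 + 13, so a_2 = 2.
  15 = 1*13 + 2, so a_3 = 1.
  13 = 6*2 + 1, so a_4 = 6.
  2 = 2*1 + 0, so a_5 = 2.
so x = [4; 2, 2, 1, 6, 2].
Convergents (p_i = a_i*p_{i-1} + p_{i-2}, q_i = a_i*q_{i-1} + q_{i-2} with p_{-2}=0, p_{-1}=1, q_{-2}=1, q_{-1}=0), until the denominator exceeds 27:
  i=0: a_0=4, p_0 = 4*1 + 0 = 4, q_0 = 4*0 + 1 = 1.
  i=1: a_1=2, p_1 = 2*4 + 1 = 9, q_1 = 2*1 + 0 = 2.
  i=2: a_2=2, p_2 = 2*9 + 4 = 22, q_2 = 2*2 + 1 = 5.
  i=3: a_3=1, p_3 = 1*22 + 9 = 31, q_3 = 1*5 + 2 = 7.
  i=4: a_4=6, p_4 = 6*31 + 22 = 208, q_4 = 6*7 + 5 = 47.
q_4 = 47 > 27, so the last convergent with denominator <= 27 is p_3/q_3 = 31/7.
The closest fraction with denominator <= 27 is either p_3/q_3 or the intermediate fraction (k*p_3 + p_2)/(k*q_3 + q_2) with the largest k >= 1 whose denominator stays <= 27; these approach x as k grows, and every other convergent or intermediate fraction in range is farther away.
Largest k: floor((27 - q_2)/q_3) = floor((27 - 5)/7) = 3.
That gives (3*31 + 22)/(3*7 + 5) = 115/26.
Compare the errors: |x - 31/7| = |447*7 - 31*101|/(101*7) = 2/707, and |x - 115/26| = |447*26 - 115*101|/(101*26) = 7/2626.
Cross-multiplying, 7*707 = 4949 < 5252 = 2*2626, so 7/2626 is smaller: the intermediate fraction 115/26 is closer to x than 31/7.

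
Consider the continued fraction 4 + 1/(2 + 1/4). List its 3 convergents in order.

4/1, 9/2, 40/9

Using the convergent recurrence p_i = a_i*p_{i-1} + p_{i-2}, q_i = a_i*q_{i-1} + q_{i-2} with p_{-2}=0, p_{-1}=1, q_{-2}=1, q_{-1}=0:
  i=0: a_0=4, p_0 = 4*1 + 0 = 4, q_0 = 4*0 + 1 = 1.
  i=1: a_1=2, p_1 = 2*4 + 1 = 9, q_1 = 2*1 + 0 = 2.
  i=2: a_2=4, p_2 = 4*9 + 4 = 40, q_2 = 4*2 + 1 = 9.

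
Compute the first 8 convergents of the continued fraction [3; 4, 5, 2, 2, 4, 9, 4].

Using the convergent recurrence p_i = a_i*p_{i-1} + p_{i-2}, q_i = a_i*q_{i-1} + q_{i-2} with p_{-2}=0, p_{-1}=1, q_{-2}=1, q_{-1}=0:
  i=0: a_0=3, p_0 = 3*1 + 0 = 3, q_0 = 3*0 + 1 = 1.
  i=1: a_1=4, p_1 = 4*3 + 1 = 13, q_1 = 4*1 + 0 = 4.
  i=2: a_2=5, p_2 = 5*13 + 3 = 68, q_2 = 5*4 + 1 = 21.
  i=3: a_3=2, p_3 = 2*68 + 13 = 149, q_3 = 2*21 + 4 = 46.
  i=4: a_4=2, p_4 = 2*149 + 68 = 366, q_4 = 2*46 + 21 = 113.
  i=5: a_5=4, p_5 = 4*366 + 149 = 1613, q_5 = 4*113 + 46 = 498.
  i=6: a_6=9, p_6 = 9*1613 + 366 = 14883, q_6 = 9*498 + 113 = 4595.
  i=7: a_7=4, p_7 = 4*14883 + 1613 = 61145, q_7 = 4*4595 + 498 = 18878.

3/1, 13/4, 68/21, 149/46, 366/113, 1613/498, 14883/4595, 61145/18878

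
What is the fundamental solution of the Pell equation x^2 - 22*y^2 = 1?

(x, y) = (197, 42)

First expand sqrt(22) as a continued fraction. With x_i = (sqrt(22) + m_i)/d_i and (m_0, d_0) = (0, 1): a_0 = floor(sqrt(22)) = 4, since 4^2 = 16 <= 22 < 25 = 5^2.
Iterate m_{i+1} = d_i*a_i - m_i, d_{i+1} = (22 - m_{i+1}^2)/d_i, a_{i+1} = floor((a_0 + m_{i+1})/d_{i+1}):
  m_1 = 1*4 - 0 = 4, d_1 = (22 - 4^2)/1 = 6/1 = 6, a_1 = floor((4 + 4)/6) = 1.
  m_2 = 6*1 - 4 = 2, d_2 = (22 - 2^2)/6 = 18/6 = 3, a_2 = floor((4 + 2)/3) = 2.
  m_3 = 3*2 - 2 = 4, d_3 = (22 - 4^2)/3 = 6/3 = 2, a_3 = floor((4 + 4)/2) = 4.
  m_4 = 2*4 - 4 = 4, d_4 = (22 - 4^2)/2 = 6/2 = 3, a_4 = floor((4 + 4)/3) = 2.
  m_5 = 3*2 - 4 = 2, d_5 = (22 - 2^2)/3 = 18/3 = 6, a_5 = floor((4 + 2)/6) = 1.
  m_6 = 6*1 - 2 = 4, d_6 = (22 - 4^2)/6 = 6/6 = 1, a_6 = floor((4 + 4)/1) = 8.
  m_7 = 1*8 - 4 = 4, d_7 = (22 - 4^2)/1 = 6/1 = 6: (m_7, d_7) = (m_1, d_1) = (4, 6), so from here the quotients repeat a_1, ..., a_6; the period length is 6.
So sqrt(22) = [4; (1, 2, 4, 2, 1, 8)] with period length k = 6.
k is even, so the fundamental solution of x^2 - 22y^2 = 1 is (p_{k-1}, q_{k-1}) = (p_5, q_5); compute convergents through index 5.
Convergents (p_i = a_i*p_{i-1} + p_{i-2}, q_i = a_i*q_{i-1} + q_{i-2} with p_{-2}=0, p_{-1}=1, q_{-2}=1, q_{-1}=0):
  i=0: a_0=4, p_0 = 4*1 + 0 = 4, q_0 = 4*0 + 1 = 1.
  i=1: a_1=1, p_1 = 1*4 + 1 = 5, q_1 = 1*1 + 0 = 1.
  i=2: a_2=2, p_2 = 2*5 + 4 = 14, q_2 = 2*1 + 1 = 3.
  i=3: a_3=4, p_3 = 4*14 + 5 = 61, q_3 = 4*3 + 1 = 13.
  i=4: a_4=2, p_4 = 2*61 + 14 = 136, q_4 = 2*13 + 3 = 29.
  i=5: a_5=1, p_5 = 1*136 + 61 = 197, q_5 = 1*29 + 13 = 42.
Check: 197^2 - 22*42^2 = 38809 - 38808 = 1, so (x, y) = (197, 42) solves the equation, and by the theorem it is the least positive solution.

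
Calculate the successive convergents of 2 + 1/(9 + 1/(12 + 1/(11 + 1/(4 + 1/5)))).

Using the convergent recurrence p_i = a_i*p_{i-1} + p_{i-2}, q_i = a_i*q_{i-1} + q_{i-2} with p_{-2}=0, p_{-1}=1, q_{-2}=1, q_{-1}=0:
  i=0: a_0=2, p_0 = 2*1 + 0 = 2, q_0 = 2*0 + 1 = 1.
  i=1: a_1=9, p_1 = 9*2 + 1 = 19, q_1 = 9*1 + 0 = 9.
  i=2: a_2=12, p_2 = 12*19 + 2 = 230, q_2 = 12*9 + 1 = 109.
  i=3: a_3=11, p_3 = 11*230 + 19 = 2549, q_3 = 11*109 + 9 = 1208.
  i=4: a_4=4, p_4 = 4*2549 + 230 = 10426, q_4 = 4*1208 + 109 = 4941.
  i=5: a_5=5, p_5 = 5*10426 + 2549 = 54679, q_5 = 5*4941 + 1208 = 25913.

2/1, 19/9, 230/109, 2549/1208, 10426/4941, 54679/25913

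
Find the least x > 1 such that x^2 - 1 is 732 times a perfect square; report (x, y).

First expand sqrt(732) as a continued fraction. With x_i = (sqrt(732) + m_i)/d_i and (m_0, d_0) = (0, 1): a_0 = floor(sqrt(732)) = 27, since 27^2 = 729 <= 732 < 784 = 28^2.
Iterate m_{i+1} = d_i*a_i - m_i, d_{i+1} = (732 - m_{i+1}^2)/d_i, a_{i+1} = floor((a_0 + m_{i+1})/d_{i+1}):
  m_1 = 1*27 - 0 = 27, d_1 = (732 - 27^2)/1 = 3/1 = 3, a_1 = floor((27 + 27)/3) = 18.
  m_2 = 3*18 - 27 = 27, d_2 = (732 - 27^2)/3 = 3/3 = 1, a_2 = floor((27 + 27)/1) = 54.
  m_3 = 1*54 - 27 = 27, d_3 = (732 - 27^2)/1 = 3/1 = 3: (m_3, d_3) = (m_1, d_1) = (27, 3), so from here the quotients repeat a_1, a_2; the period length is 2.
So sqrt(732) = [27; (18, 54)] with period length k = 2.
k is even, so the fundamental solution of x^2 - 732y^2 = 1 is (p_{k-1}, q_{k-1}) = (p_1, q_1); compute convergents through index 1.
Convergents (p_i = a_i*p_{i-1} + p_{i-2}, q_i = a_i*q_{i-1} + q_{i-2} with p_{-2}=0, p_{-1}=1, q_{-2}=1, q_{-1}=0):
  i=0: a_0=27, p_0 = 27*1 + 0 = 27, q_0 = 27*0 + 1 = 1.
  i=1: a_1=18, p_1 = 18*27 + 1 = 487, q_1 = 18*1 + 0 = 18.
Check: 487^2 - 732*18^2 = 237169 - 237168 = 1, so (x, y) = (487, 18) solves the equation, and by the theorem it is the least positive solution.

(x, y) = (487, 18)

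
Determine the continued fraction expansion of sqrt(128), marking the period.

[11; (3, 5, 3, 22)]

Write x_i = (sqrt(128) + m_i)/d_i with (m_0, d_0) = (0, 1). a_0 = floor(sqrt(128)) = 11, since 11^2 = 121 <= 128 < 144 = 12^2.
Iterate m_{i+1} = d_i*a_i - m_i, d_{i+1} = (128 - m_{i+1}^2)/d_i, a_{i+1} = floor((a_0 + m_{i+1})/d_{i+1}):
  m_1 = 1*11 - 0 = 11, d_1 = (128 - 11^2)/1 = 7/1 = 7, a_1 = floor((11 + 11)/7) = 3.
  m_2 = 7*3 - 11 = 10, d_2 = (128 - 10^2)/7 = 28/7 = 4, a_2 = floor((11 + 10)/4) = 5.
  m_3 = 4*5 - 10 = 10, d_3 = (128 - 10^2)/4 = 28/4 = 7, a_3 = floor((11 + 10)/7) = 3.
  m_4 = 7*3 - 10 = 11, d_4 = (128 - 11^2)/7 = 7/7 = 1, a_4 = floor((11 + 11)/1) = 22.
  m_5 = 1*22 - 11 = 11, d_5 = (128 - 11^2)/1 = 7/1 = 7: (m_5, d_5) = (m_1, d_1) = (11, 7), so from here the quotients repeat a_1, ..., a_4; the period length is 4.
Hence the expansion of sqrt(128) is a_0 = 11 followed by the repeating block 3, 5, 3, 22 (period 4).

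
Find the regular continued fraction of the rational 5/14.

Run the Euclidean algorithm on 5 and 14; the successive quotients are the partial quotients a_0, a_1, ... (each step inverts the fractional part left over by the previous one):
  5 = 0*14 + 5, so a_0 = 0.
  14 = 2*5 + 4, so a_1 = 2.
  5 = 1*4 + 1, so a_2 = 1.
  4 = 4*1 + 0, so a_3 = 4.
The remainder reaches 0 after 4 divisions, so the expansion has 4 partial quotients, read off in order.

[0; 2, 1, 4]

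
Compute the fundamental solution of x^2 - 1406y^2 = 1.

First expand sqrt(1406) as a continued fraction. With x_i = (sqrt(1406) + m_i)/d_i and (m_0, d_0) = (0, 1): a_0 = floor(sqrt(1406)) = 37, since 37^2 = 1369 <= 1406 < 1444 = 38^2.
Iterate m_{i+1} = d_i*a_i - m_i, d_{i+1} = (1406 - m_{i+1}^2)/d_i, a_{i+1} = floor((a_0 + m_{i+1})/d_{i+1}):
  m_1 = 1*37 - 0 = 37, d_1 = (1406 - 37^2)/1 = 37/1 = 37, a_1 = floor((37 + 37)/37) = 2.
  m_2 = 37*2 - 37 = 37, d_2 = (1406 - 37^2)/37 = 37/37 = 1, a_2 = floor((37 + 37)/1) = 74.
  m_3 = 1*74 - 37 = 37, d_3 = (1406 - 37^2)/1 = 37/1 = 37: (m_3, d_3) = (m_1, d_1) = (37, 37), so from here the quotients repeat a_1, a_2; the period length is 2.
So sqrt(1406) = [37; (2, 74)] with period length k = 2.
k is even, so the fundamental solution of x^2 - 1406y^2 = 1 is (p_{k-1}, q_{k-1}) = (p_1, q_1); compute convergents through index 1.
Convergents (p_i = a_i*p_{i-1} + p_{i-2}, q_i = a_i*q_{i-1} + q_{i-2} with p_{-2}=0, p_{-1}=1, q_{-2}=1, q_{-1}=0):
  i=0: a_0=37, p_0 = 37*1 + 0 = 37, q_0 = 37*0 + 1 = 1.
  i=1: a_1=2, p_1 = 2*37 + 1 = 75, q_1 = 2*1 + 0 = 2.
Check: 75^2 - 1406*2^2 = 5625 - 5624 = 1, so (x, y) = (75, 2) solves the equation, and by the theorem it is the least positive solution.

(x, y) = (75, 2)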